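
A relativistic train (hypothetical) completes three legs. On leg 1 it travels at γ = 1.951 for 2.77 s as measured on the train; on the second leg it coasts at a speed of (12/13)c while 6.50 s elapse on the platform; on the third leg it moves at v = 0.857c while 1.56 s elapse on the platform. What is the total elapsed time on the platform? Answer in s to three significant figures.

Δt = 13.5 s

Leg 1: γ = 1.951; Δt_1 = 1.951 × 2.77 = 5.404 s.
Leg 2: 6.50 s is already measured on the platform.
Leg 3: 1.56 s is already measured on the platform.
Total: 5.404 + 6.500 + 1.560 s.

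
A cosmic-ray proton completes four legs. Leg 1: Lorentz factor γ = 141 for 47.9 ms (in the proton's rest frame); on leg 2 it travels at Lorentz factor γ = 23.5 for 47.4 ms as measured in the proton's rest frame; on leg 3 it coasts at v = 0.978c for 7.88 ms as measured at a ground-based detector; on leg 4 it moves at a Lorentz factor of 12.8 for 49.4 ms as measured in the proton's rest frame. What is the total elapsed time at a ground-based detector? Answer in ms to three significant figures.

Δt = 8510 ms

Leg 1: γ = 141; Δt_1 = 141.0 × 47.9 = 6754 ms.
Leg 2: γ = 23.5; Δt_2 = 23.50 × 47.4 = 1114 ms.
Leg 3: 7.88 ms is already measured at a ground-based detector.
Leg 4: γ = 12.8; Δt_4 = 12.80 × 49.4 = 632.3 ms.
Total: 6754 + 1114 + 7.880 + 632.3 ms.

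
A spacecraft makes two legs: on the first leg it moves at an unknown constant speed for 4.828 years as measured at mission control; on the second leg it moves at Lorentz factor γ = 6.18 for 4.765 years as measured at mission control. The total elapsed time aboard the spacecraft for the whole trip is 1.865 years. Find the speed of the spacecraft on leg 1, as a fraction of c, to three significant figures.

β = 0.974

Leg 1: speed unknown; τ_1 = 4.828/γ_1.
Leg 2: γ = 6.18; τ_2 = 4.765/6.180 = 0.7710 years.
Total proper time: τ_1 + 0.7710 = 1.865, so τ_1 = 1.865 − 0.7710 = 1.094 years.
γ_1 = 4.828/1.094 = 4.413; β = √(1 − 1/γ²) = √0.9487.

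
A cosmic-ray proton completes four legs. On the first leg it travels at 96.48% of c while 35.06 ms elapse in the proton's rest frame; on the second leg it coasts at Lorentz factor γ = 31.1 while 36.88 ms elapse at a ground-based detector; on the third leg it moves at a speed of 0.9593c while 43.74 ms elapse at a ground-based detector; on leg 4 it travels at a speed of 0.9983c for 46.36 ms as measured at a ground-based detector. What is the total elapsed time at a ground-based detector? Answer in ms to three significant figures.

Leg 1: β = 0.9648; γ = 1/√(1 − 0.9648²) = 1/√0.06916 = 3.803; Δt_1 = 3.803 × 35.06 = 133.3 ms.
Leg 2: 36.88 ms is already measured at a ground-based detector.
Leg 3: 43.74 ms is already measured at a ground-based detector.
Leg 4: 46.36 ms is already measured at a ground-based detector.
Total: 133.3 + 36.88 + 43.74 + 46.36 ms.

Δt = 260 ms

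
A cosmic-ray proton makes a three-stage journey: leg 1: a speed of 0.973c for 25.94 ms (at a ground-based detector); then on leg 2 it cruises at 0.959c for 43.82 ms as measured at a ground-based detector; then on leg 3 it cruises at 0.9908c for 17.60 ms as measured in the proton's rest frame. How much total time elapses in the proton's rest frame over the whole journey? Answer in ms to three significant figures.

Leg 1: γ = 1/√(1 − 0.973²) = 1/√0.05327 = 4.333; τ_1 = 25.94/4.333 = 5.987 ms.
Leg 2: γ = 1/√(1 − 0.959²) = 1/√0.08032 = 3.529; τ_2 = 43.82/3.529 = 12.42 ms.
Leg 3: 17.60 ms is already measured in the proton's rest frame.
Total: 5.987 + 12.42 + 17.60 ms.

τ = 36.0 ms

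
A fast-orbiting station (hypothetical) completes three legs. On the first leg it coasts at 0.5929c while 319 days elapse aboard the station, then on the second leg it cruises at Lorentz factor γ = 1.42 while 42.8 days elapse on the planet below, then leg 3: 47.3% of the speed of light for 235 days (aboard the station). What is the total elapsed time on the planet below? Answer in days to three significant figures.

Leg 1: γ = 1/√(1 − 0.5929²) = 1/√0.6485 = 1.242; Δt_1 = 1.242 × 319 = 396.1 days.
Leg 2: 42.8 days is already measured on the planet below.
Leg 3: β = 0.473; γ = 1/√(1 − 0.473²) = 1/√0.7763 = 1.135; Δt_3 = 1.135 × 235 = 266.7 days.
Total: 396.1 + 42.80 + 266.7 days.

Δt = 706 days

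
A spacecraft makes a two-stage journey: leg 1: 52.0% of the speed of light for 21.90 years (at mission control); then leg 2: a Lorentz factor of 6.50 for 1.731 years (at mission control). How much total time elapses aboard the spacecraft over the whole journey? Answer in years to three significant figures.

Leg 1: β = 0.520; γ = 1/√(1 − 0.520²) = 1/√0.7296 = 1.171; τ_1 = 21.90/1.171 = 18.71 years.
Leg 2: γ = 6.50; τ_2 = 1.731/6.500 = 0.2663 years.
Total: 18.71 + 0.2663 years.

τ = 19.0 years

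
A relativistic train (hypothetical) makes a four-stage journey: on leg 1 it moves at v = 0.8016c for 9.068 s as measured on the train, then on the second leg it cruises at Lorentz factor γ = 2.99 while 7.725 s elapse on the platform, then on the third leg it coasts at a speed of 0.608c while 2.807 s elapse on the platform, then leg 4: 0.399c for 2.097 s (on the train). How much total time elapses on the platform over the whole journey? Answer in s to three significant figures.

Leg 1: γ = 1/√(1 − 0.8016²) = 1/√0.3574 = 1.673; Δt_1 = 1.673 × 9.068 = 15.17 s.
Leg 2: 7.725 s is already measured on the platform.
Leg 3: 2.807 s is already measured on the platform.
Leg 4: γ = 1/√(1 − 0.399²) = 1/√0.8408 = 1.091; Δt_4 = 1.091 × 2.097 = 2.287 s.
Total: 15.17 + 7.725 + 2.807 + 2.287 s.

Δt = 28.0 s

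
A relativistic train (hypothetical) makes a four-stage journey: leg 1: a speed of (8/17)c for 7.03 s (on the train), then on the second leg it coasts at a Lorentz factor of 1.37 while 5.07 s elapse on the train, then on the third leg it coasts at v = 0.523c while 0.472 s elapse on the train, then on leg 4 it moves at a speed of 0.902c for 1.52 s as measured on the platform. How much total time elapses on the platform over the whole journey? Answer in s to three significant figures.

Δt = 17.0 s

Leg 1: γ = 1/√(1 − (8/17)²) = 17/15 ≈ 1.133; Δt_1 = 1.133 × 7.03 = 7.967 s.
Leg 2: γ = 1.37; Δt_2 = 1.370 × 5.07 = 6.946 s.
Leg 3: γ = 1/√(1 − 0.523²) = 1/√0.7265 = 1.173; Δt_3 = 1.173 × 0.472 = 0.5538 s.
Leg 4: 1.52 s is already measured on the platform.
Total: 7.967 + 6.946 + 0.5538 + 1.520 s.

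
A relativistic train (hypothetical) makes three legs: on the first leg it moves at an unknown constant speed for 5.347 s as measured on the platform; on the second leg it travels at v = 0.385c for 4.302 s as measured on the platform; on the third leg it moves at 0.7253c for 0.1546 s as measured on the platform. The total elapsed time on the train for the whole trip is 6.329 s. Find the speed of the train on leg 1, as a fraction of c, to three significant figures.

β = 0.907

Leg 1: speed unknown; τ_1 = 5.347/γ_1.
Leg 2: γ = 1/√(1 − 0.385²) = 1/√0.8518 = 1.084; τ_2 = 4.302/1.084 = 3.970 s.
Leg 3: γ = 1/√(1 − 0.7253²) = 1/√0.4739 = 1.453; τ_3 = 0.1546/1.453 = 0.1064 s.
Total proper time: τ_1 + 3.970 + 0.1064 = 6.329, so τ_1 = 6.329 − 4.077 = 2.252 s.
γ_1 = 5.347/2.252 = 2.374; β = √(1 − 1/γ²) = √0.8226.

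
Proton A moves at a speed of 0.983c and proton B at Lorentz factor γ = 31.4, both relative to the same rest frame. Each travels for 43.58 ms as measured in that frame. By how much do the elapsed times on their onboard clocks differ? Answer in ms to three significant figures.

A: γ = 1/√(1 − 0.983²) = 1/√0.03371 = 5.446; τ_A = 43.58/5.446 = 8.002 ms.
B: γ = 31.4; τ_B = 43.58/31.40 = 1.388 ms.

|τ_A − τ_B| = 6.61 ms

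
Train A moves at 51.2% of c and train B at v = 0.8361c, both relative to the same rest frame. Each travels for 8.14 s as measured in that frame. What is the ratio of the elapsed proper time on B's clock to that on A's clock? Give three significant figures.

τ_B/τ_A = 0.639

A: β = 0.512; γ = 1/√(1 − 0.512²) = 1/√0.7379 = 1.164. B: γ = 1/√(1 − 0.8361²) = 1/√0.3009 = 1.823.
τ_A/τ_B = γ_B/γ_A = 1.823/1.164 = 1.566, so τ_B/τ_A = 0.6386.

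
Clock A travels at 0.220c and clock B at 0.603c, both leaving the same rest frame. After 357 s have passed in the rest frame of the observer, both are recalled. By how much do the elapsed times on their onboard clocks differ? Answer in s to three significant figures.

A: γ = 1/√(1 − 0.220²) = 1/√0.9516 = 1.025; τ_A = 357/1.025 = 348.3 s.
B: γ = 1/√(1 − 0.603²) = 1/√0.6364 = 1.254; τ_B = 357/1.254 = 284.8 s.

|τ_A − τ_B| = 63.5 s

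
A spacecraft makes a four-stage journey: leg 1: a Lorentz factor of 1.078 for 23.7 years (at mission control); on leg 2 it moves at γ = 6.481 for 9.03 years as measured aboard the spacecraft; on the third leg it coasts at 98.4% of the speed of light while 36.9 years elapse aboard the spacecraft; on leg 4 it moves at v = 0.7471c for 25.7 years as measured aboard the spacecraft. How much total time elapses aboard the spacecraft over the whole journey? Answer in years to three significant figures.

τ = 93.6 years

Leg 1: γ = 1.078; τ_1 = 23.7/1.078 = 21.99 years.
Leg 2: 9.03 years is already measured aboard the spacecraft.
Leg 3: 36.9 years is already measured aboard the spacecraft.
Leg 4: 25.7 years is already measured aboard the spacecraft.
Total: 21.99 + 9.030 + 36.90 + 25.70 years.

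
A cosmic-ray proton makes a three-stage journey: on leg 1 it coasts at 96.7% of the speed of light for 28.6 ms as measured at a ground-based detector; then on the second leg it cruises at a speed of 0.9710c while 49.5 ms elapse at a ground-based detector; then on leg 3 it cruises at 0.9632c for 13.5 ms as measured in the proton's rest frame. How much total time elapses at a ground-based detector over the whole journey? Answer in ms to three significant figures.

Δt = 128 ms

Leg 1: 28.6 ms is already measured at a ground-based detector.
Leg 2: 49.5 ms is already measured at a ground-based detector.
Leg 3: γ = 1/√(1 − 0.9632²) = 1/√0.07225 = 3.720; Δt_3 = 3.720 × 13.5 = 50.23 ms.
Total: 28.60 + 49.50 + 50.23 ms.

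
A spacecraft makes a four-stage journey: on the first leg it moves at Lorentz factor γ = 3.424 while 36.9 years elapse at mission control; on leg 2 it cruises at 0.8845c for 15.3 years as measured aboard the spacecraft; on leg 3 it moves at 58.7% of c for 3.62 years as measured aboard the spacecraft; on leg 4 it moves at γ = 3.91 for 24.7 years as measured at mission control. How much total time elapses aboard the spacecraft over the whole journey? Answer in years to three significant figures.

τ = 36.0 years

Leg 1: γ = 3.424; τ_1 = 36.9/3.424 = 10.78 years.
Leg 2: 15.3 years is already measured aboard the spacecraft.
Leg 3: 3.62 years is already measured aboard the spacecraft.
Leg 4: γ = 3.91; τ_4 = 24.7/3.910 = 6.317 years.
Total: 10.78 + 15.30 + 3.620 + 6.317 years.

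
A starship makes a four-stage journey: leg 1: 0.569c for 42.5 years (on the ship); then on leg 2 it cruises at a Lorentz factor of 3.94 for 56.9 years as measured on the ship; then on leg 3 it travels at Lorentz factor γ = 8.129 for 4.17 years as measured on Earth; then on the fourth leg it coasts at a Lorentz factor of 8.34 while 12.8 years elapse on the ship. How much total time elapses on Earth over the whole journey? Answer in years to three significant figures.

Δt = 387 years

Leg 1: γ = 1/√(1 − 0.569²) = 1/√0.6762 = 1.216; Δt_1 = 1.216 × 42.5 = 51.68 years.
Leg 2: γ = 3.94; Δt_2 = 3.940 × 56.9 = 224.2 years.
Leg 3: 4.17 years is already measured on Earth.
Leg 4: γ = 8.34; Δt_4 = 8.340 × 12.8 = 106.8 years.
Total: 51.68 + 224.2 + 4.170 + 106.8 years.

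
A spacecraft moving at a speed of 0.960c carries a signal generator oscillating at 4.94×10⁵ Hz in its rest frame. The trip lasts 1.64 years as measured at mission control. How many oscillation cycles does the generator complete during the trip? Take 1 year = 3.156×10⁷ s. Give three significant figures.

γ = 1/√(1 − 0.960²) = 1/√0.07840 = 3.571
The oscillator's own cycle count is N = f × τ where τ is the proper time aboard the spacecraft. τ = Δt/γ = 1.64/3.571 = 0.4592 years = 1.449×10⁷ s.
N = 4.94×10⁵ × 1.449×10⁷ = 7.159×10¹².

N = 7.16×10¹²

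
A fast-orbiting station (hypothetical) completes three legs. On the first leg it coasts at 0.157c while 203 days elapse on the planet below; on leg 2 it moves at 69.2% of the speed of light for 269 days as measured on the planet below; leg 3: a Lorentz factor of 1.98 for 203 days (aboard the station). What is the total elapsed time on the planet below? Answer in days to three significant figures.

Δt = 874 days

Leg 1: 203 days is already measured on the planet below.
Leg 2: 269 days is already measured on the planet below.
Leg 3: γ = 1.98; Δt_3 = 1.980 × 203 = 401.9 days.
Total: 203.0 + 269.0 + 401.9 days.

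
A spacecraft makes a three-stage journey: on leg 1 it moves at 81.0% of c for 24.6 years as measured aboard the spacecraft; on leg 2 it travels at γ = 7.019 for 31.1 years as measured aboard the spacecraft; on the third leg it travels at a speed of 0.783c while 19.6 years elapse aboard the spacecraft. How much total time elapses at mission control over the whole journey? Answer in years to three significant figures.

Δt = 292 years

Leg 1: β = 0.810; γ = 1/√(1 − 0.810²) = 1/√0.3439 = 1.705; Δt_1 = 1.705 × 24.6 = 41.95 years.
Leg 2: γ = 7.019; Δt_2 = 7.019 × 31.1 = 218.3 years.
Leg 3: γ = 1/√(1 − 0.783²) = 1/√0.3869 = 1.608; Δt_3 = 1.608 × 19.6 = 31.51 years.
Total: 41.95 + 218.3 + 31.51 years.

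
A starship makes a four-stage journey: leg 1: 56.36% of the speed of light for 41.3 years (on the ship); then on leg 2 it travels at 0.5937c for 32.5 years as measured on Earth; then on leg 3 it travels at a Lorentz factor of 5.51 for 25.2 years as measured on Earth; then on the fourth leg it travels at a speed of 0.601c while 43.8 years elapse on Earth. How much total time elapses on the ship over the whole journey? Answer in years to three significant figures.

Leg 1: 41.3 years is already measured on the ship.
Leg 2: γ = 1/√(1 − 0.5937²) = 1/√0.6475 = 1.243; τ_2 = 32.5/1.243 = 26.15 years.
Leg 3: γ = 5.51; τ_3 = 25.2/5.510 = 4.574 years.
Leg 4: γ = 1/√(1 − 0.601²) = 1/√0.6388 = 1.251; τ_4 = 43.8/1.251 = 35.01 years.
Total: 41.30 + 26.15 + 4.574 + 35.01 years.

τ = 107 years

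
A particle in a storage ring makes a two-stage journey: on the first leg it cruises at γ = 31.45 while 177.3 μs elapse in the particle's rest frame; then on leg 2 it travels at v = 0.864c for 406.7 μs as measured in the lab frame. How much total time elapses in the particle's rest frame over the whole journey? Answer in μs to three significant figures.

τ = 382 μs

Leg 1: 177.3 μs is already measured in the particle's rest frame.
Leg 2: γ = 1/√(1 − 0.864²) = 1/√0.2535 = 1.986; τ_2 = 406.7/1.986 = 204.8 μs.
Total: 177.3 + 204.8 μs.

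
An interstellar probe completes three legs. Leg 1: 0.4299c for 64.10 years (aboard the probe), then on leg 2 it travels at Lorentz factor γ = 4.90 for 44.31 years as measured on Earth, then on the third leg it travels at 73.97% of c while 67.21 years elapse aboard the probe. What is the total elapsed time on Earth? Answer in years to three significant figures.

Δt = 215 years

Leg 1: γ = 1/√(1 − 0.4299²) = 1/√0.8152 = 1.108; Δt_1 = 1.108 × 64.10 = 71.00 years.
Leg 2: 44.31 years is already measured on Earth.
Leg 3: β = 0.7397; γ = 1/√(1 − 0.7397²) = 1/√0.4528 = 1.486; Δt_3 = 1.486 × 67.21 = 99.88 years.
Total: 71.00 + 44.31 + 99.88 years.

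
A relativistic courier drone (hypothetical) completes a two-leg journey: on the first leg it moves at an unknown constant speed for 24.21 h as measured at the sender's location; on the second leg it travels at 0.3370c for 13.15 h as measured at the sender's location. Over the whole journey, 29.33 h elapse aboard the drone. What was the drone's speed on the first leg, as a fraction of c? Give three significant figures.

β = 0.714

Leg 1: speed unknown; τ_1 = 24.21/γ_1.
Leg 2: γ = 1/√(1 − 0.3370²) = 1/√0.8864 = 1.062; τ_2 = 13.15/1.062 = 12.38 h.
Total proper time: τ_1 + 12.38 = 29.33, so τ_1 = 29.33 − 12.38 = 16.95 h.
γ_1 = 24.21/16.95 = 1.428; β = √(1 − 1/γ²) = √0.5099.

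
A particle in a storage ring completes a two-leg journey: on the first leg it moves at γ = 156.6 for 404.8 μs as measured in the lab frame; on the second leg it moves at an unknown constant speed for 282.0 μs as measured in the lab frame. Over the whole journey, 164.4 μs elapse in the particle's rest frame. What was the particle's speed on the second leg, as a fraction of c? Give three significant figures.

Leg 1: γ = 156.6; τ_1 = 404.8/156.6 = 2.585 μs.
Leg 2: speed unknown; τ_2 = 282.0/γ_2.
Total proper time: 2.585 + τ_2 = 164.4, so τ_2 = 164.4 − 2.585 = 161.8 μs.
γ_2 = 282.0/161.8 = 1.743; β = √(1 − 1/γ²) = √0.6707.

β = 0.819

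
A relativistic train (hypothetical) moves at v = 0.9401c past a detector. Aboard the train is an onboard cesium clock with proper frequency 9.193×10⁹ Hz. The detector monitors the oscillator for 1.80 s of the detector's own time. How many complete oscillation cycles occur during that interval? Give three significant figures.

γ = 1/√(1 − 0.9401²) = 1/√0.1162 = 2.933
During 1.80 s of lab time, the oscillator's proper time advances by τ = Δt/γ = 1.80/2.933 = 0.6136 s = 6.136×10⁻¹ s.
N = f × τ = 9.193×10⁹ × 6.136×10⁻¹ = 5.641×10⁹.

N = 5.64×10⁹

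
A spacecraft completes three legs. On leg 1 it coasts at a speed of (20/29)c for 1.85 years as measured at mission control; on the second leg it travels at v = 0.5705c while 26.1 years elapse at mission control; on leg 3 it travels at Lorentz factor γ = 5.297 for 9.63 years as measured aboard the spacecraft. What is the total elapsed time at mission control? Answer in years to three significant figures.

Leg 1: 1.85 years is already measured at mission control.
Leg 2: 26.1 years is already measured at mission control.
Leg 3: γ = 5.297; Δt_3 = 5.297 × 9.63 = 51.01 years.
Total: 1.850 + 26.10 + 51.01 years.

Δt = 79.0 years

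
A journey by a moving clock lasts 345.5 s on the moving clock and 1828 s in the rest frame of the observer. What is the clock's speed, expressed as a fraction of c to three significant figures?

β = 0.982

The proper time is measured on the moving clock (both events occur at the clock's location); Δt is measured in the rest frame of the observer. γ = Δt/τ = 1828/345.5 = 5.291.
β = √(1 − 1/γ²) = √(1 − 0.03572) = √0.9643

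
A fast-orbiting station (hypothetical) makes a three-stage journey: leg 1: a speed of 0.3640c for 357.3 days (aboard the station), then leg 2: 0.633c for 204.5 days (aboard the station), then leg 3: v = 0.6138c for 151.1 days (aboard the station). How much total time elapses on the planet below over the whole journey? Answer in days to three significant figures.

Δt = 839 days

Leg 1: γ = 1/√(1 − 0.3640²) = 1/√0.8675 = 1.074; Δt_1 = 1.074 × 357.3 = 383.6 days.
Leg 2: γ = 1/√(1 − 0.633²) = 1/√0.5993 = 1.292; Δt_2 = 1.292 × 204.5 = 264.2 days.
Leg 3: γ = 1/√(1 − 0.6138²) = 1/√0.6232 = 1.267; Δt_3 = 1.267 × 151.1 = 191.4 days.
Total: 383.6 + 264.2 + 191.4 days.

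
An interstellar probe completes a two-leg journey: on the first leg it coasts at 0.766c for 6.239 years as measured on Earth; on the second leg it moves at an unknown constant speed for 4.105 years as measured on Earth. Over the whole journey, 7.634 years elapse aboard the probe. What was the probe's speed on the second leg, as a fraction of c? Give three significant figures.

β = 0.470

Leg 1: γ = 1/√(1 − 0.766²) = 1/√0.4132 = 1.556; τ_1 = 6.239/1.556 = 4.011 years.
Leg 2: speed unknown; τ_2 = 4.105/γ_2.
Total proper time: 4.011 + τ_2 = 7.634, so τ_2 = 7.634 − 4.011 = 3.623 years.
γ_2 = 4.105/3.623 = 1.133; β = √(1 − 1/γ²) = √0.2209.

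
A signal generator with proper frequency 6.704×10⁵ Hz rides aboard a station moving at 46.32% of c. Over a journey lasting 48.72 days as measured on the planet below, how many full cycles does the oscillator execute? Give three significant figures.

N = 2.50×10¹²

β = 0.4632; γ = 1/√(1 − 0.4632²) = 1/√0.7854 = 1.128
The oscillator's own cycle count is N = f × τ where τ is the proper time aboard the station. τ = Δt/γ = 48.72/1.128 = 43.18 days = 3.731×10⁶ s.
N = 6.704×10⁵ × 3.731×10⁶ = 2.501×10¹².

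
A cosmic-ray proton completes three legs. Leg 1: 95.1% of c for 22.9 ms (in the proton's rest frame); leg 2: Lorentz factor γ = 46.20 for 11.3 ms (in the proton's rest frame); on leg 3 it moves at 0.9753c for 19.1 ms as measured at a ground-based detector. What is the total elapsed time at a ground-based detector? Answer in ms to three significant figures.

Δt = 615 ms

Leg 1: β = 0.951; γ = 1/√(1 − 0.951²) = 1/√0.09560 = 3.234; Δt_1 = 3.234 × 22.9 = 74.06 ms.
Leg 2: γ = 46.20; Δt_2 = 46.20 × 11.3 = 522.1 ms.
Leg 3: 19.1 ms is already measured at a ground-based detector.
Total: 74.06 + 522.1 + 19.10 ms.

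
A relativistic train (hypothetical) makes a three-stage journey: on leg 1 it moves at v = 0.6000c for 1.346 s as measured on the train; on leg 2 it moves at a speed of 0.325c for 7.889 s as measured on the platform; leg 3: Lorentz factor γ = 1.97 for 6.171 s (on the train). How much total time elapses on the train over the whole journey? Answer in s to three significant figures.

τ = 15.0 s

Leg 1: 1.346 s is already measured on the train.
Leg 2: γ = 1/√(1 − 0.325²) = 1/√0.8944 = 1.057; τ_2 = 7.889/1.057 = 7.461 s.
Leg 3: 6.171 s is already measured on the train.
Total: 1.346 + 7.461 + 6.171 s.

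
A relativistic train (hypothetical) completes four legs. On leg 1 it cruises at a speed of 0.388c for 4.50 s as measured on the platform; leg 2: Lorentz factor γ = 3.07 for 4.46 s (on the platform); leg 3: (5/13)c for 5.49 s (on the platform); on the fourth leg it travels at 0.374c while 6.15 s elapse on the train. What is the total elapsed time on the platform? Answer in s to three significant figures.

Δt = 21.1 s

Leg 1: 4.50 s is already measured on the platform.
Leg 2: 4.46 s is already measured on the platform.
Leg 3: 5.49 s is already measured on the platform.
Leg 4: γ = 1/√(1 − 0.374²) = 1/√0.8601 = 1.078; Δt_4 = 1.078 × 6.15 = 6.631 s.
Total: 4.500 + 4.460 + 5.490 + 6.631 s.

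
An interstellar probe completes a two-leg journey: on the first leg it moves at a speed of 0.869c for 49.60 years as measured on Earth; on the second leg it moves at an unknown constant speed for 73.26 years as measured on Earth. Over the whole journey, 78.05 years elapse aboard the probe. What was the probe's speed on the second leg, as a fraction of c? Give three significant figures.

Leg 1: γ = 1/√(1 − 0.869²) = 1/√0.2448 = 2.021; τ_1 = 49.60/2.021 = 24.54 years.
Leg 2: speed unknown; τ_2 = 73.26/γ_2.
Total proper time: 24.54 + τ_2 = 78.05, so τ_2 = 78.05 − 24.54 = 53.51 years.
γ_2 = 73.26/53.51 = 1.369; β = √(1 − 1/γ²) = √0.4666.

β = 0.683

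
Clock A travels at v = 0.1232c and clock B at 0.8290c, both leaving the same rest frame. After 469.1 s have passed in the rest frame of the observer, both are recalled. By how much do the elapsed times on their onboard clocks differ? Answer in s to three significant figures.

|τ_A − τ_B| = 203 s

A: γ = 1/√(1 − 0.1232²) = 1/√0.9848 = 1.008; τ_A = 469.1/1.008 = 465.5 s.
B: γ = 1/√(1 − 0.8290²) = 1/√0.3128 = 1.788; τ_B = 469.1/1.788 = 262.3 s.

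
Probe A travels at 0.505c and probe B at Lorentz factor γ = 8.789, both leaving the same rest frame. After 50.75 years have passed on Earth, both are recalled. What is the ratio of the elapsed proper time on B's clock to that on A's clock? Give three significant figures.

τ_B/τ_A = 0.132

A: γ = 1/√(1 − 0.505²) = 1/√0.7450 = 1.159. B: γ = 8.789.
τ_A/τ_B = γ_B/γ_A = 8.789/1.159 = 7.586, so τ_B/τ_A = 0.1318.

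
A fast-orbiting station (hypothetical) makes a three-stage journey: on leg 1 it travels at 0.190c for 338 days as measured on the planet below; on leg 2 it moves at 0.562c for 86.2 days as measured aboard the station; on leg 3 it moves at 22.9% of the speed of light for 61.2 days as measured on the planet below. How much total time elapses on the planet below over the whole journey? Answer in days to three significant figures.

Leg 1: 338 days is already measured on the planet below.
Leg 2: γ = 1/√(1 − 0.562²) = 1/√0.6842 = 1.209; Δt_2 = 1.209 × 86.2 = 104.2 days.
Leg 3: 61.2 days is already measured on the planet below.
Total: 338.0 + 104.2 + 61.20 days.

Δt = 503 days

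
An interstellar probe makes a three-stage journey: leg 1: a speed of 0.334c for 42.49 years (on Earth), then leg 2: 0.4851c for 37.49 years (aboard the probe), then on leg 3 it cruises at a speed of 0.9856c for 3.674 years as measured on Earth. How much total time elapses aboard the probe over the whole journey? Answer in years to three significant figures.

τ = 78.2 years

Leg 1: γ = 1/√(1 − 0.334²) = 1/√0.8884 = 1.061; τ_1 = 42.49/1.061 = 40.05 years.
Leg 2: 37.49 years is already measured aboard the probe.
Leg 3: γ = 1/√(1 − 0.9856²) = 1/√0.02859 = 5.914; τ_3 = 3.674/5.914 = 0.6212 years.
Total: 40.05 + 37.49 + 0.6212 years.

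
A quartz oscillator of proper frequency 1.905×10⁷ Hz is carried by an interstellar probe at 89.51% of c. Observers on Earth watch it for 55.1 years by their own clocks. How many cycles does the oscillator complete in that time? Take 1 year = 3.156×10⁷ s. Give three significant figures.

N = 1.48×10¹⁶

β = 0.8951; γ = 1/√(1 − 0.8951²) = 1/√0.1988 = 2.243
During 55.1 years of lab time, the oscillator's proper time advances by τ = Δt/γ = 55.1/2.243 = 24.57 years = 7.753×10⁸ s.
N = f × τ = 1.905×10⁷ × 7.753×10⁸ = 1.477×10¹⁶.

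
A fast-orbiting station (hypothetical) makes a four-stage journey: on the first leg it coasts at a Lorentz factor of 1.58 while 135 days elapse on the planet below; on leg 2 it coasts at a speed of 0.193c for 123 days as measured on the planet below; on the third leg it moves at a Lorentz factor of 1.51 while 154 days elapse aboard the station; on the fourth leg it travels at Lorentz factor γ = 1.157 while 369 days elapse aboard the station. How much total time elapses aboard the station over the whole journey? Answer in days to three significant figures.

τ = 729 days

Leg 1: γ = 1.58; τ_1 = 135/1.580 = 85.44 days.
Leg 2: γ = 1/√(1 − 0.193²) = 1/√0.9628 = 1.019; τ_2 = 123/1.019 = 120.7 days.
Leg 3: 154 days is already measured aboard the station.
Leg 4: 369 days is already measured aboard the station.
Total: 85.44 + 120.7 + 154.0 + 369.0 days.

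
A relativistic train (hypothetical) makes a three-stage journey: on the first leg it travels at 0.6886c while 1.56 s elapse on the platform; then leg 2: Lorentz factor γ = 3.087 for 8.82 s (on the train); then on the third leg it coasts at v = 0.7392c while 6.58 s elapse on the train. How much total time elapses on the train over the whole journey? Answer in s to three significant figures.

τ = 16.5 s

Leg 1: γ = 1/√(1 − 0.6886²) = 1/√0.5258 = 1.379; τ_1 = 1.56/1.379 = 1.131 s.
Leg 2: 8.82 s is already measured on the train.
Leg 3: 6.58 s is already measured on the train.
Total: 1.131 + 8.820 + 6.580 s.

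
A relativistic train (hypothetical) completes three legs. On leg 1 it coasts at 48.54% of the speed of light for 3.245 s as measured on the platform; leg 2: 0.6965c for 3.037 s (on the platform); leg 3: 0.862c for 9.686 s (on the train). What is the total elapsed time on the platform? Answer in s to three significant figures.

Leg 1: 3.245 s is already measured on the platform.
Leg 2: 3.037 s is already measured on the platform.
Leg 3: γ = 1/√(1 − 0.862²) = 1/√0.2570 = 1.973; Δt_3 = 1.973 × 9.686 = 19.11 s.
Total: 3.245 + 3.037 + 19.11 s.

Δt = 25.4 s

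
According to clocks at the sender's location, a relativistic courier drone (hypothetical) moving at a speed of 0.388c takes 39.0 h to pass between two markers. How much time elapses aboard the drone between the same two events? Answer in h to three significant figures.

τ = 35.9 h

γ = 1/√(1 − 0.388²) = 1/√0.8495 = 1.085
The interval measured at the sender's location is the dilated one; the clock aboard the drone measures the proper time τ = Δt/γ = 39.0/1.085 h.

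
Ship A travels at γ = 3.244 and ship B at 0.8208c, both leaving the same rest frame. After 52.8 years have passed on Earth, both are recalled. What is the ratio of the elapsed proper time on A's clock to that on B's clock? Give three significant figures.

A: γ = 3.244. B: γ = 1/√(1 − 0.8208²) = 1/√0.3263 = 1.751.
τ_A/τ_B = γ_B/γ_A = 1.751/3.244 = 0.5397, so τ_A/τ_B = 0.5397.

τ_A/τ_B = 0.540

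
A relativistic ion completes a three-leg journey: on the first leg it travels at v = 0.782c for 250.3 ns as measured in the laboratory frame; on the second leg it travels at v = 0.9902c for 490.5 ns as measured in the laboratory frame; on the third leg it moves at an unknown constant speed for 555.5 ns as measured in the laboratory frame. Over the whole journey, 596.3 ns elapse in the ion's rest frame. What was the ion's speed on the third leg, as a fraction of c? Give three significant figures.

β = 0.743

Leg 1: γ = 1/√(1 − 0.782²) = 1/√0.3885 = 1.604; τ_1 = 250.3/1.604 = 156.0 ns.
Leg 2: γ = 1/√(1 − 0.9902²) = 1/√0.01950 = 7.160; τ_2 = 490.5/7.160 = 68.50 ns.
Leg 3: speed unknown; τ_3 = 555.5/γ_3.
Total proper time: 156.0 + 68.50 + τ_3 = 596.3, so τ_3 = 596.3 − 224.5 = 371.8 ns.
γ_3 = 555.5/371.8 = 1.494; β = √(1 − 1/γ²) = √0.5520.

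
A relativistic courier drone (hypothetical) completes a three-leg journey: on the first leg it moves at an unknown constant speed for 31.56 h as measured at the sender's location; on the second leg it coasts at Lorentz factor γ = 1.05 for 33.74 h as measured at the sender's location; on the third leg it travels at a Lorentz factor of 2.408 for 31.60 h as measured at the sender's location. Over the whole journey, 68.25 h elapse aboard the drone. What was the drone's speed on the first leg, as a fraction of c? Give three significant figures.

β = 0.685

Leg 1: speed unknown; τ_1 = 31.56/γ_1.
Leg 2: γ = 1.05; τ_2 = 33.74/1.050 = 32.13 h.
Leg 3: γ = 2.408; τ_3 = 31.60/2.408 = 13.12 h.
Total proper time: τ_1 + 32.13 + 13.12 = 68.25, so τ_1 = 68.25 − 45.26 = 22.99 h.
γ_1 = 31.56/22.99 = 1.373; β = √(1 − 1/γ²) = √0.4692.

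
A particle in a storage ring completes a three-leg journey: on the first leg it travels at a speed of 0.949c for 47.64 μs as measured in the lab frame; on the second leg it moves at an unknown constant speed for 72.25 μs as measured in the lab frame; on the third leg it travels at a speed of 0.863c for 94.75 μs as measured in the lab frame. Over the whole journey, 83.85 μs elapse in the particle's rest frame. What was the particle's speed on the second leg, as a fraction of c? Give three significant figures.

β = 0.957

Leg 1: γ = 1/√(1 − 0.949²) = 1/√0.09940 = 3.172; τ_1 = 47.64/3.172 = 15.02 μs.
Leg 2: speed unknown; τ_2 = 72.25/γ_2.
Leg 3: γ = 1/√(1 − 0.863²) = 1/√0.2552 = 1.979; τ_3 = 94.75/1.979 = 47.87 μs.
Total proper time: 15.02 + τ_2 + 47.87 = 83.85, so τ_2 = 83.85 − 62.89 = 20.96 μs.
γ_2 = 72.25/20.96 = 3.447; β = √(1 − 1/γ²) = √0.9158.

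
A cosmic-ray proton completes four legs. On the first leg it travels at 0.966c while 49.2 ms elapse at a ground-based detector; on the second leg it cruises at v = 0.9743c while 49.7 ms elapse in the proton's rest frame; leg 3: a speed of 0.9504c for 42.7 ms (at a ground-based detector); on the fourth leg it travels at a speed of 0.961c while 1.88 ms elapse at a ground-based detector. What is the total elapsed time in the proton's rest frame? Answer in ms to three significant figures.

τ = 76.2 ms

Leg 1: γ = 1/√(1 − 0.966²) = 1/√0.06684 = 3.868; τ_1 = 49.2/3.868 = 12.72 ms.
Leg 2: 49.7 ms is already measured in the proton's rest frame.
Leg 3: γ = 1/√(1 − 0.9504²) = 1/√0.09674 = 3.215; τ_3 = 42.7/3.215 = 13.28 ms.
Leg 4: γ = 1/√(1 − 0.961²) = 1/√0.07648 = 3.616; τ_4 = 1.88/3.616 = 0.5199 ms.
Total: 12.72 + 49.70 + 13.28 + 0.5199 ms.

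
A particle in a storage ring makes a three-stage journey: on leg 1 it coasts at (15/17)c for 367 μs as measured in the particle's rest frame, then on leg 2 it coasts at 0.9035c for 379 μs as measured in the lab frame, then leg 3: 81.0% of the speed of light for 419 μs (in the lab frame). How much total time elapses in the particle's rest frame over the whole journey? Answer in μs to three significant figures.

Leg 1: 367 μs is already measured in the particle's rest frame.
Leg 2: γ = 1/√(1 − 0.9035²) = 1/√0.1837 = 2.333; τ_2 = 379/2.333 = 162.4 μs.
Leg 3: β = 0.810; γ = 1/√(1 − 0.810²) = 1/√0.3439 = 1.705; τ_3 = 419/1.705 = 245.7 μs.
Total: 367.0 + 162.4 + 245.7 μs.

τ = 775 μs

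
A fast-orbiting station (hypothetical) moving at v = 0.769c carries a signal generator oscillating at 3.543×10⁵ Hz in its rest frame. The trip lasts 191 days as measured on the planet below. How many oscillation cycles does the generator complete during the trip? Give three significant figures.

γ = 1/√(1 − 0.769²) = 1/√0.4086 = 1.564
The oscillator's own cycle count is N = f × τ where τ is the proper time aboard the station. τ = Δt/γ = 191/1.564 = 122.1 days = 1.055×10⁷ s.
N = 3.543×10⁵ × 1.055×10⁷ = 3.738×10¹².

N = 3.74×10¹²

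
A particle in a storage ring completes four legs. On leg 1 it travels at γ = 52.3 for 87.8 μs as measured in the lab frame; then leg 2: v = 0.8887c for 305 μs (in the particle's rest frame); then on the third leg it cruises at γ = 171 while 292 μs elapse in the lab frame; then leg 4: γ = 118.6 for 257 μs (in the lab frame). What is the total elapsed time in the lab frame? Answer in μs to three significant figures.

Δt = 1300 μs

Leg 1: 87.8 μs is already measured in the lab frame.
Leg 2: γ = 1/√(1 − 0.8887²) = 1/√0.2102 = 2.181; Δt_2 = 2.181 × 305 = 665.2 μs.
Leg 3: 292 μs is already measured in the lab frame.
Leg 4: 257 μs is already measured in the lab frame.
Total: 87.80 + 665.2 + 292.0 + 257.0 μs.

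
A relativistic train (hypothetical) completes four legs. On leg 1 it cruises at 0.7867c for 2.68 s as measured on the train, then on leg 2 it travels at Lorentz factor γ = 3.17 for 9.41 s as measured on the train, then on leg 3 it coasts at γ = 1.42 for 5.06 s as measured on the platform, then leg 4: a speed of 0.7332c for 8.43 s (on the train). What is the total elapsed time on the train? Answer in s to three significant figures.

Leg 1: 2.68 s is already measured on the train.
Leg 2: 9.41 s is already measured on the train.
Leg 3: γ = 1.42; τ_3 = 5.06/1.420 = 3.563 s.
Leg 4: 8.43 s is already measured on the train.
Total: 2.680 + 9.410 + 3.563 + 8.430 s.

τ = 24.1 s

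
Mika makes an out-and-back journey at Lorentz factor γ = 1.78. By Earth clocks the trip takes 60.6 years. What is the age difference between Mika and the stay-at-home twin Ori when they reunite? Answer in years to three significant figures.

Δt − τ = 26.6 years

γ = 1.78
Mika's elapsed proper time: τ = 60.6/1.780 = 34.04 years.
Age gap = Δt − τ = 60.6 − 34.04 years.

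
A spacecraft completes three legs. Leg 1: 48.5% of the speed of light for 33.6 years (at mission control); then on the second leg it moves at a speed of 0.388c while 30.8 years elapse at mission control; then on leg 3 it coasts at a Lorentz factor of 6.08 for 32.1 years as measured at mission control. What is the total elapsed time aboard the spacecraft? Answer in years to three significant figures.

Leg 1: β = 0.485; γ = 1/√(1 − 0.485²) = 1/√0.7648 = 1.143; τ_1 = 33.6/1.143 = 29.38 years.
Leg 2: γ = 1/√(1 − 0.388²) = 1/√0.8495 = 1.085; τ_2 = 30.8/1.085 = 28.39 years.
Leg 3: γ = 6.08; τ_3 = 32.1/6.080 = 5.280 years.
Total: 29.38 + 28.39 + 5.280 years.

τ = 63.1 years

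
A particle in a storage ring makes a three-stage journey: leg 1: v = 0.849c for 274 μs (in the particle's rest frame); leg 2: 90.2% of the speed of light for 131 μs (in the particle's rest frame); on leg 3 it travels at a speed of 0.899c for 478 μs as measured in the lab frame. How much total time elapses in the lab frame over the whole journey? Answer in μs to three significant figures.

Leg 1: γ = 1/√(1 − 0.849²) = 1/√0.2792 = 1.893; Δt_1 = 1.893 × 274 = 518.6 μs.
Leg 2: β = 0.902; γ = 1/√(1 − 0.902²) = 1/√0.1864 = 2.316; Δt_2 = 2.316 × 131 = 303.4 μs.
Leg 3: 478 μs is already measured in the lab frame.
Total: 518.6 + 303.4 + 478.0 μs.

Δt = 1300 μs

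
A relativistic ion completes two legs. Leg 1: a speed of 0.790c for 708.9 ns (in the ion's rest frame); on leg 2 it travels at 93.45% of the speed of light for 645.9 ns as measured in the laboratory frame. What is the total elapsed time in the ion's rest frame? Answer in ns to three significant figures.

Leg 1: 708.9 ns is already measured in the ion's rest frame.
Leg 2: β = 0.9345; γ = 1/√(1 − 0.9345²) = 1/√0.1267 = 2.809; τ_2 = 645.9/2.809 = 229.9 ns.
Total: 708.9 + 229.9 ns.

τ = 939 ns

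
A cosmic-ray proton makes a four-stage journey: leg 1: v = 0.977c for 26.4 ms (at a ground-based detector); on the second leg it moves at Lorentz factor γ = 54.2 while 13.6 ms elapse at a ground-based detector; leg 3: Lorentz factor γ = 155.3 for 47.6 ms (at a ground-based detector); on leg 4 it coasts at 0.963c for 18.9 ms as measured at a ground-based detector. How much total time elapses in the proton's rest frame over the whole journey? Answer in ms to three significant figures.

Leg 1: γ = 1/√(1 − 0.977²) = 1/√0.04547 = 4.690; τ_1 = 26.4/4.690 = 5.630 ms.
Leg 2: γ = 54.2; τ_2 = 13.6/54.20 = 0.2509 ms.
Leg 3: γ = 155.3; τ_3 = 47.6/155.3 = 0.3065 ms.
Leg 4: γ = 1/√(1 − 0.963²) = 1/√0.07263 = 3.711; τ_4 = 18.9/3.711 = 5.094 ms.
Total: 5.630 + 0.2509 + 0.3065 + 5.094 ms.

τ = 11.3 ms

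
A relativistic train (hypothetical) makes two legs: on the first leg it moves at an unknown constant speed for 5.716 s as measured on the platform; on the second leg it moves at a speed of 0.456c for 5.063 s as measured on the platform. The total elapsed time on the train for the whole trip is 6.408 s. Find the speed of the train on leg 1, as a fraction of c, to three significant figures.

Leg 1: speed unknown; τ_1 = 5.716/γ_1.
Leg 2: γ = 1/√(1 − 0.456²) = 1/√0.7921 = 1.124; τ_2 = 5.063/1.124 = 4.506 s.
Total proper time: τ_1 + 4.506 = 6.408, so τ_1 = 6.408 − 4.506 = 1.902 s.
γ_1 = 5.716/1.902 = 3.005; β = √(1 − 1/γ²) = √0.8893.

β = 0.943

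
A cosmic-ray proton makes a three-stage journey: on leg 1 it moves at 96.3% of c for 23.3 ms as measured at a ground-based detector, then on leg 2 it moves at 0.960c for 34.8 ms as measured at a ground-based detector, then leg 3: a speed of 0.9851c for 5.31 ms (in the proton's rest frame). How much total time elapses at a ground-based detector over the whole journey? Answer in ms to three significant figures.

Leg 1: 23.3 ms is already measured at a ground-based detector.
Leg 2: 34.8 ms is already measured at a ground-based detector.
Leg 3: γ = 1/√(1 − 0.9851²) = 1/√0.02958 = 5.815; Δt_3 = 5.815 × 5.31 = 30.88 ms.
Total: 23.30 + 34.80 + 30.88 ms.

Δt = 89.0 ms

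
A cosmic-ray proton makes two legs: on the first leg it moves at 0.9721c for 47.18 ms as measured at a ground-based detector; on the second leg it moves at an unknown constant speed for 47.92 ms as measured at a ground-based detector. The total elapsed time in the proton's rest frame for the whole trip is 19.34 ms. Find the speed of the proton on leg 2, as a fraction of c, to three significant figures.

Leg 1: γ = 1/√(1 − 0.9721²) = 1/√0.05502 = 4.263; τ_1 = 47.18/4.263 = 11.07 ms.
Leg 2: speed unknown; τ_2 = 47.92/γ_2.
Total proper time: 11.07 + τ_2 = 19.34, so τ_2 = 19.34 − 11.07 = 8.273 ms.
γ_2 = 47.92/8.273 = 5.792; β = √(1 − 1/γ²) = √0.9702.

β = 0.985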